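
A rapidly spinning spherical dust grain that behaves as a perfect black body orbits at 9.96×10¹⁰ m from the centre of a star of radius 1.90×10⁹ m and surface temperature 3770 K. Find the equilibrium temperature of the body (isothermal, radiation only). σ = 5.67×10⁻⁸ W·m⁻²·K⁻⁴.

T ≈ 368 K

The star's surface emits σT_*⁴; at distance d the flux is S = σT_*⁴(R_*/d)².
S = 5.67×10⁻⁸·(3770)⁴·(1.90×10⁹/9.96×10¹⁰)² = 4168 W/m².
For an isothermal sphere T⁴ = (1−a)S/(4σ) = 1.838×10¹⁰ K⁴.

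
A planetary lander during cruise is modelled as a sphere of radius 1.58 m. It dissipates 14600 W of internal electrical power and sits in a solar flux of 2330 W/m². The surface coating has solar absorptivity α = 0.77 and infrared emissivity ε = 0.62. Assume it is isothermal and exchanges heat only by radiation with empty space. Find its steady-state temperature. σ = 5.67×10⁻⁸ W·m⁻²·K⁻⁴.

T ≈ 402 K

At steady state, absorbed solar power + internal power = radiated power.
Absorbed: α·S·A_cross = 0.77·2330·7.843 = 14070 W (cross-section πr²).
Total input = 14070 + 14600 = 28670 W.
Radiated: εσ·A_surf·T⁴ with A_surf = 4πr² = 31.37 m².
T⁴ = 28670/(0.62·5.67×10⁻⁸·31.37) = 2.600×10¹⁰ K⁴.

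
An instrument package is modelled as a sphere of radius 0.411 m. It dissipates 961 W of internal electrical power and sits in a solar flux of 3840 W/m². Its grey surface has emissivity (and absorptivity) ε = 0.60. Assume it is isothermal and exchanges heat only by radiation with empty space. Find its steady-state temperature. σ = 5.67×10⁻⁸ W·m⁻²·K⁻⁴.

At steady state, absorbed solar power + internal power = radiated power.
Absorbed: α·S·A_cross = 0.60·3840·0.5307 = 1223 W (cross-section πr²).
Total input = 1223 + 961 = 2184 W.
Radiated: εσ·A_surf·T⁴ with A_surf = 4πr² = 2.123 m².
T⁴ = 2184/(0.60·5.67×10⁻⁸·2.123) = 3.024×10¹⁰ K⁴.

T ≈ 417 K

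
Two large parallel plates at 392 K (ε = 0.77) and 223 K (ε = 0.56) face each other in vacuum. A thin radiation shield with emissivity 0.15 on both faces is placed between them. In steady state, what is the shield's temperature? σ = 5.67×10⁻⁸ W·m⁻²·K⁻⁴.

In steady state the net flux on the hot side equals that on the cold side.
σ(T₁⁴−T_s⁴)/D₁ = σ(T_s⁴−T₂⁴)/D₂, with D₁ = 1/ε₁+1/ε_s−1 = 6.965, D₂ = 1/ε_s+1/ε₂−1 = 7.452.
Solve for T_s⁴: T_s⁴ = (D₂·T₁⁴ + D₁·T₂⁴)/(D₁+D₂) = 1.340×10¹⁰ K⁴.

T_s ≈ 340 K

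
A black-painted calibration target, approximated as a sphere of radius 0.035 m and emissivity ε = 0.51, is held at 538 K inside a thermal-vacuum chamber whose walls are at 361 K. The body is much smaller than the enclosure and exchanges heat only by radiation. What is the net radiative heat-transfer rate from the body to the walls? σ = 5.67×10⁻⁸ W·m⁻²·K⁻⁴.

P_net ≈ 29.7 W

For a small grey body in a large enclosure: P_net = εσA(T_body⁴ − T_wall⁴).
A = 4πr² = 0.01539 m²; T_body⁴ − T_wall⁴ = 8.378×10¹⁰ − 1.698×10¹⁰ = 6.679×10¹⁰ K⁴.
|P_net| = 0.51·5.67×10⁻⁸·0.01539·6.679×10¹⁰.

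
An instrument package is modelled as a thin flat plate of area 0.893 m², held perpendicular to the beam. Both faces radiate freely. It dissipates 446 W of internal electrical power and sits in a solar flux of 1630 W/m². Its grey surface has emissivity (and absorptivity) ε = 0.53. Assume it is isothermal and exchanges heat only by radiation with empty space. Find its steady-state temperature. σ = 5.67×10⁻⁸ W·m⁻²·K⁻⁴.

T ≈ 388 K

At steady state, absorbed solar power + internal power = radiated power.
Absorbed: α·S·A_cross = 0.53·1630·0.8930 = 771.5 W (cross-section A).
Total input = 771.5 + 446 = 1217 W.
Radiated: εσ·A_surf·T⁴ with A_surf = 2A = 1.786 m².
T⁴ = 1217/(0.53·5.67×10⁻⁸·1.786) = 2.268×10¹⁰ K⁴.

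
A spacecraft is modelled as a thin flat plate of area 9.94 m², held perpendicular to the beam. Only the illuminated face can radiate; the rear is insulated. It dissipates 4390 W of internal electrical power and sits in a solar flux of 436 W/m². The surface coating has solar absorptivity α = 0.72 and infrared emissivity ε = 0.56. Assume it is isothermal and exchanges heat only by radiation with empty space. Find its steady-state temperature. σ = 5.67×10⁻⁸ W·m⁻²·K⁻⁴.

T ≈ 393 K

At steady state, absorbed solar power + internal power = radiated power.
Absorbed: α·S·A_cross = 0.72·436·9.940 = 3120 W (cross-section A).
Total input = 3120 + 4390 = 7510 W.
Radiated: εσ·A_surf·T⁴ with A_surf = A = 9.940 m².
T⁴ = 7510/(0.56·5.67×10⁻⁸·9.940) = 2.380×10¹⁰ K⁴.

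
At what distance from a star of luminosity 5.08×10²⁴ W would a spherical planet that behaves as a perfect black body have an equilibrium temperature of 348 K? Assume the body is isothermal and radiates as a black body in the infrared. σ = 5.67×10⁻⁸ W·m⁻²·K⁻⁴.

For an isothermal black-emitting sphere, (1−a)S·πr² = σ·4πr²·T⁴ ⇒ S = 4σT⁴/(1−a).
S = 4·5.67×10⁻⁸·(348)⁴/1.00 = 3326 W/m².
Flux falls as S = L/(4πd²), so d = √(L/(4πS)) = √(5.08×10²⁴/(4π·3326)).

d ≈ 1.10×10¹⁰ m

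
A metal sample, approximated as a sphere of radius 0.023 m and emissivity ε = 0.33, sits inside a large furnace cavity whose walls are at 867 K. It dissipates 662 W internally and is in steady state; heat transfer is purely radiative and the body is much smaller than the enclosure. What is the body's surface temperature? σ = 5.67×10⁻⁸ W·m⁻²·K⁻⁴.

For a small grey body in a large enclosure, net radiated power = εσA(T⁴ − T_w⁴).
Steady state: P = εσA(T⁴ − T_w⁴) with A = 4πr² = 0.006648 m².
T⁴ = P/(εσA) + T_w⁴ = 662/(0.33·5.67×10⁻⁸·0.006648) + (867)⁴
    = 5.322×10¹² + 5.650×10¹¹ = 5.887×10¹² K⁴.

T ≈ 1560 K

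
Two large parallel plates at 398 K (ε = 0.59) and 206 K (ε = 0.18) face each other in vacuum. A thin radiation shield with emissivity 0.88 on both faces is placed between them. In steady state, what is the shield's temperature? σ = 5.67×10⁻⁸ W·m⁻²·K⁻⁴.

T_s ≈ 373 K

In steady state the net flux on the hot side equals that on the cold side.
σ(T₁⁴−T_s⁴)/D₁ = σ(T_s⁴−T₂⁴)/D₂, with D₁ = 1/ε₁+1/ε_s−1 = 1.831, D₂ = 1/ε_s+1/ε₂−1 = 5.692.
Solve for T_s⁴: T_s⁴ = (D₂·T₁⁴ + D₁·T₂⁴)/(D₁+D₂) = 1.942×10¹⁰ K⁴.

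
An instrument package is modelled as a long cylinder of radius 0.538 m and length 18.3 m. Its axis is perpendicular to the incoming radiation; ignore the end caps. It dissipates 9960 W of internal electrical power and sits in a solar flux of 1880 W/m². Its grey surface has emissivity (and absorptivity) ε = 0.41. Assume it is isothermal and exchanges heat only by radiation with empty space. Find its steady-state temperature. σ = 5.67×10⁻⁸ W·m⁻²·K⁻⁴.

T ≈ 364 K

At steady state, absorbed solar power + internal power = radiated power.
Absorbed: α·S·A_cross = 0.41·1880·19.69 = 15180 W (cross-section 2rL).
Total input = 15180 + 9960 = 25140 W.
Radiated: εσ·A_surf·T⁴ with A_surf = 2πrL = 61.86 m².
T⁴ = 25140/(0.41·5.67×10⁻⁸·61.86) = 1.748×10¹⁰ K⁴.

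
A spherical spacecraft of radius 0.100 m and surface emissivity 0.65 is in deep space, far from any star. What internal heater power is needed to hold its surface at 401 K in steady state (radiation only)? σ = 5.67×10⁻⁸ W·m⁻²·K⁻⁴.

P ≈ 120 W

P = εσ·4πr²·T⁴.
4πr² = 0.1257 m²; T⁴ = 2.586×10¹⁰ K⁴.
P = 0.65·5.67×10⁻⁸·0.1257·2.586×10¹⁰.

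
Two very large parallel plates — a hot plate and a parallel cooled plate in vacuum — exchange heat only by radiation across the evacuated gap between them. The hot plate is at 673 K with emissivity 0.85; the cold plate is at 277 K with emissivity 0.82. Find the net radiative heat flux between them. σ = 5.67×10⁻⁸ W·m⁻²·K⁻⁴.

q ≈ 8090 W/m²

For two infinite grey parallel plates, q = σ(T₁⁴ − T₂⁴)/(1/ε₁ + 1/ε₂ − 1).
T₁⁴ − T₂⁴ = 2.051×10¹¹ − 5.887×10⁹ = 1.993×10¹¹ K⁴.
1/ε₁ + 1/ε₂ − 1 = 1.176 + 1.220 − 1 = 1.396.
q = 5.67×10⁻⁸ × 1.993×10¹¹ / 1.396.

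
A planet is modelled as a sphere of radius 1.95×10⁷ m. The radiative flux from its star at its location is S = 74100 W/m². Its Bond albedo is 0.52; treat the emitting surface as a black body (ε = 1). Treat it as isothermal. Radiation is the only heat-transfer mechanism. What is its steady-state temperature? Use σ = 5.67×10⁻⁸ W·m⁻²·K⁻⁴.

At equilibrium, absorbed power = emitted power.
Absorbing cross-section = πr² = 1.195×10¹⁵ m²; emitting surface = 4πr² = 4.778×10¹⁵ m² (ratio 4).
(1−a)S·A_cross = εσ·A_surf·T⁴  ⇒  T⁴ = (1−a)S/(4σ).
T⁴ = 0.480·74100/(4·5.67×10⁻⁸) = 1.568×10¹¹ K⁴.
T = (1.568×10¹¹)^(1/4).

T ≈ 629 K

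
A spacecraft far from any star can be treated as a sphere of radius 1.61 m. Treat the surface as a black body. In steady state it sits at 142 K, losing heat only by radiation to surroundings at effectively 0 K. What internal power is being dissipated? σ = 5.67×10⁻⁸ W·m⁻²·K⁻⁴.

P ≈ 751 W

Steady state: P = εσA T⁴.
A = 4πr² = 32.57 m²; T⁴ = (142)⁴ = 4.066×10⁸ K⁴.
P = 1.0 × 5.67×10⁻⁸ × 32.57 × 4.066×10⁸.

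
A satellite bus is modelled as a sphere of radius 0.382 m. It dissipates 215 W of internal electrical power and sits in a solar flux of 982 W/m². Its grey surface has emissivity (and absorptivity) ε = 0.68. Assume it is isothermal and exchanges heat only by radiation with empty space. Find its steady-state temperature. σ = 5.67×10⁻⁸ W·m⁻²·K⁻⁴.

At steady state, absorbed solar power + internal power = radiated power.
Absorbed: α·S·A_cross = 0.68·982·0.4584 = 306.1 W (cross-section πr²).
Total input = 306.1 + 215 = 521.1 W.
Radiated: εσ·A_surf·T⁴ with A_surf = 4πr² = 1.834 m².
T⁴ = 521.1/(0.68·5.67×10⁻⁸·1.834) = 7.371×10⁹ K⁴.

T ≈ 293 K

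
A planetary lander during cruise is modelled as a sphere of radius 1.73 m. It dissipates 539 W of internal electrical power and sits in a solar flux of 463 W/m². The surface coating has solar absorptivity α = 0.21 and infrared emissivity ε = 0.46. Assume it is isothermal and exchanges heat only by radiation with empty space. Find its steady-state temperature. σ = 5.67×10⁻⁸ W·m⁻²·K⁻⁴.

T ≈ 196 K

At steady state, absorbed solar power + internal power = radiated power.
Absorbed: α·S·A_cross = 0.21·463·9.402 = 914.2 W (cross-section πr²).
Total input = 914.2 + 539 = 1453 W.
Radiated: εσ·A_surf·T⁴ with A_surf = 4πr² = 37.61 m².
T⁴ = 1453/(0.46·5.67×10⁻⁸·37.61) = 1.481×10⁹ K⁴.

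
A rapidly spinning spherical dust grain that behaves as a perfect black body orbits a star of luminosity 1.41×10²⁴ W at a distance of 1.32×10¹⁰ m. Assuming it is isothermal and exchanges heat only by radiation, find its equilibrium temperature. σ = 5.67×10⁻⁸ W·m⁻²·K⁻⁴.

First find the stellar flux at distance d: S = L/(4πd²) = 1.41×10²⁴/(4π·(1.32×10¹⁰)²) = 644.0 W/m².
For an isothermal sphere, absorbed (1−a)S·πr² = emitted σ·4πr²·T⁴, so T⁴ = (1−a)S/(4σ).
T⁴ = 1.00·644.0/(4·5.67×10⁻⁸) = 2.839×10⁹ K⁴.

T ≈ 231 K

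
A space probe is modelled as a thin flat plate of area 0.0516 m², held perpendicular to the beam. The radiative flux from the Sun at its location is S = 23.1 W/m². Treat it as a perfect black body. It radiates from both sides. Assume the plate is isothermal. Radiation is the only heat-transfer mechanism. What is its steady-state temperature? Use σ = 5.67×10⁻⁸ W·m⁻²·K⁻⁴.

T ≈ 119 K

At equilibrium, absorbed power = emitted power.
Absorbing cross-section = A = 0.05160 m²; emitting surface = 2A = 0.1032 m² (ratio 2).
S·A_cross = εσ·A_surf·T⁴  ⇒  T⁴ = S/(2σ).
T⁴ = 1.00·23.1/(2·5.67×10⁻⁸) = 2.037×10⁸ K⁴.
T = (2.037×10⁸)^(1/4).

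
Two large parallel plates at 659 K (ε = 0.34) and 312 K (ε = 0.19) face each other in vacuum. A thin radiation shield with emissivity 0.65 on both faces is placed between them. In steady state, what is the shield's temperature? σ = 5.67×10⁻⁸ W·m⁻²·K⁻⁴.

T_s ≈ 590 K

In steady state the net flux on the hot side equals that on the cold side.
σ(T₁⁴−T_s⁴)/D₁ = σ(T_s⁴−T₂⁴)/D₂, with D₁ = 1/ε₁+1/ε_s−1 = 3.480, D₂ = 1/ε_s+1/ε₂−1 = 5.802.
Solve for T_s⁴: T_s⁴ = (D₂·T₁⁴ + D₁·T₂⁴)/(D₁+D₂) = 1.214×10¹¹ K⁴.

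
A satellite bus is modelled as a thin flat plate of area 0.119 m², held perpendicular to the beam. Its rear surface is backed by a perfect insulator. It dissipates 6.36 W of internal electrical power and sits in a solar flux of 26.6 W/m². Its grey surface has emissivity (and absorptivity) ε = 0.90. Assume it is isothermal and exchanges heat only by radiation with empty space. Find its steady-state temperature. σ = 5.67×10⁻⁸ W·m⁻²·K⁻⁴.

At steady state, absorbed solar power + internal power = radiated power.
Absorbed: α·S·A_cross = 0.90·26.6·0.1190 = 2.849 W (cross-section A).
Total input = 2.849 + 6.36 = 9.209 W.
Radiated: εσ·A_surf·T⁴ with A_surf = A = 0.1190 m².
T⁴ = 9.209/(0.90·5.67×10⁻⁸·0.1190) = 1.516×10⁹ K⁴.

T ≈ 197 K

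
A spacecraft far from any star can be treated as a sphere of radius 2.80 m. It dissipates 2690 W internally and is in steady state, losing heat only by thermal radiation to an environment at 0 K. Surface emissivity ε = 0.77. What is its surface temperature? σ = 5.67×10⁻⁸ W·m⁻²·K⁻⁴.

T ≈ 158 K

Steady state: internal power = radiated power, P = εσA T⁴.
Radiating area A = 4πr² = 98.52 m².
T⁴ = P/(εσA) = 2690/(0.77·5.67×10⁻⁸·98.52) = 6.254×10⁸ K⁴.
T = (6.254×10⁸)^(1/4).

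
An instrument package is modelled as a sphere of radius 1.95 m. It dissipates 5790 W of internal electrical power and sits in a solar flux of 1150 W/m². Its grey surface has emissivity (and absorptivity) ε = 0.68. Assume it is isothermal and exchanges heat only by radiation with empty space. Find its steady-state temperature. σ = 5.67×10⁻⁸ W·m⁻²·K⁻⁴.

T ≈ 301 K

At steady state, absorbed solar power + internal power = radiated power.
Absorbed: α·S·A_cross = 0.68·1150·11.95 = 9342 W (cross-section πr²).
Total input = 9342 + 5790 = 15130 W.
Radiated: εσ·A_surf·T⁴ with A_surf = 4πr² = 47.78 m².
T⁴ = 15130/(0.68·5.67×10⁻⁸·47.78) = 8.213×10⁹ K⁴.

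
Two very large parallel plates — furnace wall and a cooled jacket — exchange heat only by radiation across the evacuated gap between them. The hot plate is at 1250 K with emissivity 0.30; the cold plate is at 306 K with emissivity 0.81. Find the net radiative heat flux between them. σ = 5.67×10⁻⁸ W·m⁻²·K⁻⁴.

q ≈ 38700 W/m²

For two infinite grey parallel plates, q = σ(T₁⁴ − T₂⁴)/(1/ε₁ + 1/ε₂ − 1).
T₁⁴ − T₂⁴ = 2.441×10¹² − 8.768×10⁹ = 2.433×10¹² K⁴.
1/ε₁ + 1/ε₂ − 1 = 3.333 + 1.235 − 1 = 3.568.
q = 5.67×10⁻⁸ × 2.433×10¹² / 3.568.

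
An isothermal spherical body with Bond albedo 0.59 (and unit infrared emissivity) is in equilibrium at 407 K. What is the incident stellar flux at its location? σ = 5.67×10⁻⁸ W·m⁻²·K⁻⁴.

(1−a)S·πr² = σ·4πr²·T⁴ ⇒ S = 4σT⁴/(1−a).
S = 4·5.67×10⁻⁸·2.744×10¹⁰/0.410.

S ≈ 15200 W/m²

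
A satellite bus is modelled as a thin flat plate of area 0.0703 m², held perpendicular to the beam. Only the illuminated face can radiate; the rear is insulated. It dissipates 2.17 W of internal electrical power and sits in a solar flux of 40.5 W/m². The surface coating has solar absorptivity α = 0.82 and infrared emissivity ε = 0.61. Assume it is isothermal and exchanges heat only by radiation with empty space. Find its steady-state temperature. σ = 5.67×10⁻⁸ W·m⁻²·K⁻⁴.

At steady state, absorbed solar power + internal power = radiated power.
Absorbed: α·S·A_cross = 0.82·40.5·0.07030 = 2.335 W (cross-section A).
Total input = 2.335 + 2.17 = 4.505 W.
Radiated: εσ·A_surf·T⁴ with A_surf = A = 0.07030 m².
T⁴ = 4.505/(0.61·5.67×10⁻⁸·0.07030) = 1.853×10⁹ K⁴.

T ≈ 207 K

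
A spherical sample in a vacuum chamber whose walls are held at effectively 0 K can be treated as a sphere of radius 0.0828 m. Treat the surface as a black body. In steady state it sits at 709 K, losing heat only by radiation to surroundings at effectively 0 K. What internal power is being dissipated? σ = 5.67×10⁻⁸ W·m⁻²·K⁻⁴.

P ≈ 1230 W

Steady state: P = εσA T⁴.
A = 4πr² = 0.08615 m²; T⁴ = (709)⁴ = 2.527×10¹¹ K⁴.
P = 1.0 × 5.67×10⁻⁸ × 0.08615 × 2.527×10¹¹.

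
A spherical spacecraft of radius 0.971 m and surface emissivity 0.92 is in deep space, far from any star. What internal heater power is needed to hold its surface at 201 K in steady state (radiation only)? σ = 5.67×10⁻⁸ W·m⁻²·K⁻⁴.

P = εσ·4πr²·T⁴.
4πr² = 11.85 m²; T⁴ = 1.632×10⁹ K⁴.
P = 0.92·5.67×10⁻⁸·11.85·1.632×10⁹.

P ≈ 1010 W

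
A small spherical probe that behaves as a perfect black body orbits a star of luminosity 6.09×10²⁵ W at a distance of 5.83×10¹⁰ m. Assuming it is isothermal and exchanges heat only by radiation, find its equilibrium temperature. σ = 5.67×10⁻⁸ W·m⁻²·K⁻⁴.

T ≈ 282 K

First find the stellar flux at distance d: S = L/(4πd²) = 6.09×10²⁵/(4π·(5.83×10¹⁰)²) = 1426 W/m².
For an isothermal sphere, absorbed (1−a)S·πr² = emitted σ·4πr²·T⁴, so T⁴ = (1−a)S/(4σ).
T⁴ = 1.00·1426/(4·5.67×10⁻⁸) = 6.287×10⁹ K⁴.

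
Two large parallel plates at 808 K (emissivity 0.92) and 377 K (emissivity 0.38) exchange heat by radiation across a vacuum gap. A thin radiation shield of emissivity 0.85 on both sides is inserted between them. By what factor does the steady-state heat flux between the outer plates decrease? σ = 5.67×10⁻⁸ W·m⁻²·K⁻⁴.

Without shield: q₀ = σΔ(T⁴)/(1/ε₁+1/ε₂−1) with denominator 2.719.
With shield the two gaps are in series; the resistances add: (1/ε₁+1/ε_s−1)+(1/ε_s+1/ε₂−1) = 1.263+2.808 = 4.071.
Heat-flux ratio q₀/q = 4.071/2.719.

factor ≈ 1.50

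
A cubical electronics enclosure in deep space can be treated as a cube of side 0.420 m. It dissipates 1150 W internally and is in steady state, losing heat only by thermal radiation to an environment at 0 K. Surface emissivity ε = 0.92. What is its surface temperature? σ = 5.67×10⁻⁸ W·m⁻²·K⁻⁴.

Steady state: internal power = radiated power, P = εσA T⁴.
Radiating area A = 6L² = 1.058 m².
T⁴ = P/(εσA) = 1150/(0.92·5.67×10⁻⁸·1.058) = 2.083×10¹⁰ K⁴.
T = (2.083×10¹⁰)^(1/4).

T ≈ 380 K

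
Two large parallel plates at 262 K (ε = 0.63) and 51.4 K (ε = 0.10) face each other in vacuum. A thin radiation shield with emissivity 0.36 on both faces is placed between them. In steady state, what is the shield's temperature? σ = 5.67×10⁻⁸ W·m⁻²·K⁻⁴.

T_s ≈ 246 K

In steady state the net flux on the hot side equals that on the cold side.
σ(T₁⁴−T_s⁴)/D₁ = σ(T_s⁴−T₂⁴)/D₂, with D₁ = 1/ε₁+1/ε_s−1 = 3.365, D₂ = 1/ε_s+1/ε₂−1 = 11.78.
Solve for T_s⁴: T_s⁴ = (D₂·T₁⁴ + D₁·T₂⁴)/(D₁+D₂) = 3.666×10⁹ K⁴.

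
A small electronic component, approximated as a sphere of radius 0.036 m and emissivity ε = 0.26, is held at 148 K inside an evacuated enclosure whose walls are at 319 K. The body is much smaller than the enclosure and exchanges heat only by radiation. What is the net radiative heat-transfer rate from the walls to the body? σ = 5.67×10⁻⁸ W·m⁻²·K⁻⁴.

For a small grey body in a large enclosure: P_net = εσA(T_body⁴ − T_wall⁴).
A = 4πr² = 0.01629 m²; T_body⁴ − T_wall⁴ = 4.798×10⁸ − 1.036×10¹⁰ = -9.876×10⁹ K⁴.
|P_net| = 0.26·5.67×10⁻⁸·0.01629·9.876×10⁹.

P_net ≈ 2.37 W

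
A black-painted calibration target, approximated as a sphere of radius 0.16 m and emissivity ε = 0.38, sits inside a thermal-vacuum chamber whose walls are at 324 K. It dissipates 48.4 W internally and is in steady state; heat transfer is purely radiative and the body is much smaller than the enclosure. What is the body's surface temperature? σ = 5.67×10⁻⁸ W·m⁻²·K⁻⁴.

For a small grey body in a large enclosure, net radiated power = εσA(T⁴ − T_w⁴).
Steady state: P = εσA(T⁴ − T_w⁴) with A = 4πr² = 0.3217 m².
T⁴ = P/(εσA) + T_w⁴ = 48.4/(0.38·5.67×10⁻⁸·0.3217) + (324)⁴
    = 6.983×10⁹ + 1.102×10¹⁰ = 1.800×10¹⁰ K⁴.

T ≈ 366 K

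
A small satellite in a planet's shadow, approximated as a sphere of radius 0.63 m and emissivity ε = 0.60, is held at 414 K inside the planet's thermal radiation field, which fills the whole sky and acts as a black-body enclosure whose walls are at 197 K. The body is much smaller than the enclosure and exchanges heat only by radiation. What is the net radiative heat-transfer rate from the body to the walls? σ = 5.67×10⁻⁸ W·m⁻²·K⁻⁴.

P_net ≈ 4730 W

For a small grey body in a large enclosure: P_net = εσA(T_body⁴ − T_wall⁴).
A = 4πr² = 4.988 m²; T_body⁴ − T_wall⁴ = 2.938×10¹⁰ − 1.506×10⁹ = 2.787×10¹⁰ K⁴.
|P_net| = 0.60·5.67×10⁻⁸·4.988·2.787×10¹⁰.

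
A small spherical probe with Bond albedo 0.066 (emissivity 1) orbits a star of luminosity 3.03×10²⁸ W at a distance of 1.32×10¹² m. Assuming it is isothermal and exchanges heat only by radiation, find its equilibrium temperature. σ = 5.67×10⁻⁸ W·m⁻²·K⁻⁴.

T ≈ 275 K

First find the stellar flux at distance d: S = L/(4πd²) = 3.03×10²⁸/(4π·(1.32×10¹²)²) = 1384 W/m².
For an isothermal sphere, absorbed (1−a)S·πr² = emitted σ·4πr²·T⁴, so T⁴ = (1−a)S/(4σ).
T⁴ = 0.934·1384/(4·5.67×10⁻⁸) = 5.699×10⁹ K⁴.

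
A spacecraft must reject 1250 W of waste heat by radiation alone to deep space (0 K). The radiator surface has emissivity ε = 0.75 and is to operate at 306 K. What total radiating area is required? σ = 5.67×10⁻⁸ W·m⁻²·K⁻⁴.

P = εσA T⁴ ⇒ A = P/(εσT⁴).
T⁴ = 8.768×10⁹ K⁴.
A = 1250/(0.75 × 5.67×10⁻⁸ × 8.768×10⁹).

A ≈ 3.35 m²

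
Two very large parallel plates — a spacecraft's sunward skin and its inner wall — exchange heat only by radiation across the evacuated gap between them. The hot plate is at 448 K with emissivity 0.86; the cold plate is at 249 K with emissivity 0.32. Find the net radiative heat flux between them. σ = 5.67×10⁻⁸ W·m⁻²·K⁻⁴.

q ≈ 628 W/m²

For two infinite grey parallel plates, q = σ(T₁⁴ − T₂⁴)/(1/ε₁ + 1/ε₂ − 1).
T₁⁴ − T₂⁴ = 4.028×10¹⁰ − 3.844×10⁹ = 3.644×10¹⁰ K⁴.
1/ε₁ + 1/ε₂ − 1 = 1.163 + 3.125 − 1 = 3.288.
q = 5.67×10⁻⁸ × 3.644×10¹⁰ / 3.288.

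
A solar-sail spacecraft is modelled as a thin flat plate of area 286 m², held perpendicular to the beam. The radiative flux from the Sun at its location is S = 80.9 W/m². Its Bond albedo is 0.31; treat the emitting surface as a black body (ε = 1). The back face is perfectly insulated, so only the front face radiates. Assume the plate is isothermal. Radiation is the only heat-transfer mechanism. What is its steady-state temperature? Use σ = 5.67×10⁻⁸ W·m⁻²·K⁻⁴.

T ≈ 177 K

At equilibrium, absorbed power = emitted power.
Absorbing cross-section = A = 286.0 m²; emitting surface = A = 286.0 m² (ratio 1).
(1−a)S·A_cross = εσ·A_surf·T⁴  ⇒  T⁴ = (1−a)S/(1σ).
T⁴ = 0.690·80.9/(1·5.67×10⁻⁸) = 9.845×10⁸ K⁴.
T = (9.845×10⁸)^(1/4).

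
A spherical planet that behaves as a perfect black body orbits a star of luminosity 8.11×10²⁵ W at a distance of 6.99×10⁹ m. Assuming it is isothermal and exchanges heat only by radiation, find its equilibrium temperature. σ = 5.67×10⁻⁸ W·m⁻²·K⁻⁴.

T ≈ 874 K

First find the stellar flux at distance d: S = L/(4πd²) = 8.11×10²⁵/(4π·(6.99×10⁹)²) = 1.321×10⁵ W/m².
For an isothermal sphere, absorbed (1−a)S·πr² = emitted σ·4πr²·T⁴, so T⁴ = (1−a)S/(4σ).
T⁴ = 1.00·1.321×10⁵/(4·5.67×10⁻⁸) = 5.824×10¹¹ K⁴.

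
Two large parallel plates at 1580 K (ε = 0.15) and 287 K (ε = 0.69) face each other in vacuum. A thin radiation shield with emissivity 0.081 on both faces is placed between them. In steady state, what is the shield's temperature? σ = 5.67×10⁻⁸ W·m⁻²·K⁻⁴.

In steady state the net flux on the hot side equals that on the cold side.
σ(T₁⁴−T_s⁴)/D₁ = σ(T_s⁴−T₂⁴)/D₂, with D₁ = 1/ε₁+1/ε_s−1 = 18.01, D₂ = 1/ε_s+1/ε₂−1 = 12.79.
Solve for T_s⁴: T_s⁴ = (D₂·T₁⁴ + D₁·T₂⁴)/(D₁+D₂) = 2.592×10¹² K⁴.

T_s ≈ 1270 K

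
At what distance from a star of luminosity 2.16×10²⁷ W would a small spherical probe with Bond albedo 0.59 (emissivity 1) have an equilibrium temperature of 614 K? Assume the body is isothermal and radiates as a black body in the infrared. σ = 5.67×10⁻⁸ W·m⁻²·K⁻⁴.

d ≈ 4.68×10¹⁰ m

For an isothermal black-emitting sphere, (1−a)S·πr² = σ·4πr²·T⁴ ⇒ S = 4σT⁴/(1−a).
S = 4·5.67×10⁻⁸·(614)⁴/0.410 = 78620 W/m².
Flux falls as S = L/(4πd²), so d = √(L/(4πS)) = √(2.16×10²⁷/(4π·78620)).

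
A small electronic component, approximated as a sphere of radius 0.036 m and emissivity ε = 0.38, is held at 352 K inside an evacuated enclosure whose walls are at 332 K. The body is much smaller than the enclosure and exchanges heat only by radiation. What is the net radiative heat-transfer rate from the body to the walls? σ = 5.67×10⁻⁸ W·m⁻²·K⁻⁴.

P_net ≈ 1.12 W

For a small grey body in a large enclosure: P_net = εσA(T_body⁴ − T_wall⁴).
A = 4πr² = 0.01629 m²; T_body⁴ − T_wall⁴ = 1.535×10¹⁰ − 1.215×10¹⁰ = 3.203×10⁹ K⁴.
|P_net| = 0.38·5.67×10⁻⁸·0.01629·3.203×10⁹.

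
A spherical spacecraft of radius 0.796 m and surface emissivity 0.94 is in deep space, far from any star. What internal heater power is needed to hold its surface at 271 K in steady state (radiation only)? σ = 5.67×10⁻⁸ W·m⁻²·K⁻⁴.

P ≈ 2290 W

P = εσ·4πr²·T⁴.
4πr² = 7.962 m²; T⁴ = 5.394×10⁹ K⁴.
P = 0.94·5.67×10⁻⁸·7.962·5.394×10⁹.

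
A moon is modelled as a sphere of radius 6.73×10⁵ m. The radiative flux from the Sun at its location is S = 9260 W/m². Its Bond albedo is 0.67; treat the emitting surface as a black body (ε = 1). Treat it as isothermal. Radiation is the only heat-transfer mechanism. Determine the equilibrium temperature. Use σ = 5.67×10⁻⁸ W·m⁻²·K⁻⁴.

At equilibrium, absorbed power = emitted power.
Absorbing cross-section = πr² = 1.423×10¹² m²; emitting surface = 4πr² = 5.692×10¹² m² (ratio 4).
(1−a)S·A_cross = εσ·A_surf·T⁴  ⇒  T⁴ = (1−a)S/(4σ).
T⁴ = 0.330·9260/(4·5.67×10⁻⁸) = 1.347×10¹⁰ K⁴.
T = (1.347×10¹⁰)^(1/4).

T ≈ 341 K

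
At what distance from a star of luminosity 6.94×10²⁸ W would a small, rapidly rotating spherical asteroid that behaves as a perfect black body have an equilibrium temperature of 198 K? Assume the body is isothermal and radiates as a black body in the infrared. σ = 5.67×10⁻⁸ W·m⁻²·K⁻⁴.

For an isothermal black-emitting sphere, (1−a)S·πr² = σ·4πr²·T⁴ ⇒ S = 4σT⁴/(1−a).
S = 4·5.67×10⁻⁸·(198)⁴/1.00 = 348.6 W/m².
Flux falls as S = L/(4πd²), so d = √(L/(4πS)) = √(6.94×10²⁸/(4π·348.6)).

d ≈ 3.98×10¹² m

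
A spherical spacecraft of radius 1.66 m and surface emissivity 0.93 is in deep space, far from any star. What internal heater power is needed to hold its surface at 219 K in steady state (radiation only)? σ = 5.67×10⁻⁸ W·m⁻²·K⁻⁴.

P ≈ 4200 W

P = εσ·4πr²·T⁴.
4πr² = 34.63 m²; T⁴ = 2.300×10⁹ K⁴.
P = 0.93·5.67×10⁻⁸·34.63·2.300×10⁹.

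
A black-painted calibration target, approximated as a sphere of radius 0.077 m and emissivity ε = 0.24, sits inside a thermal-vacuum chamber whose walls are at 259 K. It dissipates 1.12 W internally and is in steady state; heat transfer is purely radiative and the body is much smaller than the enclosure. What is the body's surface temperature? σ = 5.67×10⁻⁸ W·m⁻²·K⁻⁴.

For a small grey body in a large enclosure, net radiated power = εσA(T⁴ − T_w⁴).
Steady state: P = εσA(T⁴ − T_w⁴) with A = 4πr² = 0.07451 m².
T⁴ = P/(εσA) + T_w⁴ = 1.12/(0.24·5.67×10⁻⁸·0.07451) + (259)⁴
    = 1.105×10⁹ + 4.500×10⁹ = 5.605×10⁹ K⁴.

T ≈ 274 K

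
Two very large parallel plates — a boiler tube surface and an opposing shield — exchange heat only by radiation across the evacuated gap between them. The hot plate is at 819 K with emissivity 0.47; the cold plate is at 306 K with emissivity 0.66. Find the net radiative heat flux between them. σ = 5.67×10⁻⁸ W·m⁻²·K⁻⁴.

For two infinite grey parallel plates, q = σ(T₁⁴ − T₂⁴)/(1/ε₁ + 1/ε₂ − 1).
T₁⁴ − T₂⁴ = 4.499×10¹¹ − 8.768×10⁹ = 4.412×10¹¹ K⁴.
1/ε₁ + 1/ε₂ − 1 = 2.128 + 1.515 − 1 = 2.643.
q = 5.67×10⁻⁸ × 4.412×10¹¹ / 2.643.

q ≈ 9460 W/m²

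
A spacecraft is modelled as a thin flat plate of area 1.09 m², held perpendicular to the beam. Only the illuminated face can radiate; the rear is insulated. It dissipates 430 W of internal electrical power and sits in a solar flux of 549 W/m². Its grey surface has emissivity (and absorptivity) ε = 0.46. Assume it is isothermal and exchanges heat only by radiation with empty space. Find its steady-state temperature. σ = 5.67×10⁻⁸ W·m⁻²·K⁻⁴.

T ≈ 397 K

At steady state, absorbed solar power + internal power = radiated power.
Absorbed: α·S·A_cross = 0.46·549·1.090 = 275.3 W (cross-section A).
Total input = 275.3 + 430 = 705.3 W.
Radiated: εσ·A_surf·T⁴ with A_surf = A = 1.090 m².
T⁴ = 705.3/(0.46·5.67×10⁻⁸·1.090) = 2.481×10¹⁰ K⁴.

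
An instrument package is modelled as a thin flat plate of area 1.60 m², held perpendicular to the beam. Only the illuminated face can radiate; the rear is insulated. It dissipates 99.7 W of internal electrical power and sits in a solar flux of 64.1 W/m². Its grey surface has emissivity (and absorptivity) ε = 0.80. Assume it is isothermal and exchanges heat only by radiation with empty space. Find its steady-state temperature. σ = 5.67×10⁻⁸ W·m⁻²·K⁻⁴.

At steady state, absorbed solar power + internal power = radiated power.
Absorbed: α·S·A_cross = 0.80·64.1·1.600 = 82.05 W (cross-section A).
Total input = 82.05 + 99.7 = 181.7 W.
Radiated: εσ·A_surf·T⁴ with A_surf = A = 1.600 m².
T⁴ = 181.7/(0.80·5.67×10⁻⁸·1.600) = 2.504×10⁹ K⁴.

T ≈ 224 K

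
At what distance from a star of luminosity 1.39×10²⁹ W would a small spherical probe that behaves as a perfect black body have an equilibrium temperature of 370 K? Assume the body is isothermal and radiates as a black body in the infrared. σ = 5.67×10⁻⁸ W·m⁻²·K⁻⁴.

d ≈ 1.61×10¹² m

For an isothermal black-emitting sphere, (1−a)S·πr² = σ·4πr²·T⁴ ⇒ S = 4σT⁴/(1−a).
S = 4·5.67×10⁻⁸·(370)⁴/1.00 = 4251 W/m².
Flux falls as S = L/(4πd²), so d = √(L/(4πS)) = √(1.39×10²⁹/(4π·4251)).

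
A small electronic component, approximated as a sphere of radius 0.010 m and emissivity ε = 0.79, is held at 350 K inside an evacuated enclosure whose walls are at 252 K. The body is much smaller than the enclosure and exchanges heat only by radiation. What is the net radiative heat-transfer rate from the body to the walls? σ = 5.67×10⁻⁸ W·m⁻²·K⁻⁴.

P_net ≈ 0.618 W

For a small grey body in a large enclosure: P_net = εσA(T_body⁴ − T_wall⁴).
A = 4πr² = 0.001257 m²; T_body⁴ − T_wall⁴ = 1.501×10¹⁰ − 4.033×10⁹ = 1.097×10¹⁰ K⁴.
|P_net| = 0.79·5.67×10⁻⁸·0.001257·1.097×10¹⁰.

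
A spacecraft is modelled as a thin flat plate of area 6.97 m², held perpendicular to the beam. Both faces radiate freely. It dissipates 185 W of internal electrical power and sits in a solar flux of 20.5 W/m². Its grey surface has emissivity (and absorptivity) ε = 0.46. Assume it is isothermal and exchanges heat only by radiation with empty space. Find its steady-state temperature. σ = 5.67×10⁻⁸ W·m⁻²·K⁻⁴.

T ≈ 162 K

At steady state, absorbed solar power + internal power = radiated power.
Absorbed: α·S·A_cross = 0.46·20.5·6.970 = 65.73 W (cross-section A).
Total input = 65.73 + 185 = 250.7 W.
Radiated: εσ·A_surf·T⁴ with A_surf = 2A = 13.94 m².
T⁴ = 250.7/(0.46·5.67×10⁻⁸·13.94) = 6.896×10⁸ K⁴.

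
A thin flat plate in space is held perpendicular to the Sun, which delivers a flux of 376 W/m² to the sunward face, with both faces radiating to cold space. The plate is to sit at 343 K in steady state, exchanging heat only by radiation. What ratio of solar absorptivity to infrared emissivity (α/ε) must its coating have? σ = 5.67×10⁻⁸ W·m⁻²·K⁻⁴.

Balance: αS·A = εσ·2A·T⁴ ⇒ α/ε = 2σT⁴/S.
α/ε = 2·5.67×10⁻⁸·(343)⁴/376 = 2·5.67×10⁻⁸·1.384×10¹⁰/376.

α/ε ≈ 4.17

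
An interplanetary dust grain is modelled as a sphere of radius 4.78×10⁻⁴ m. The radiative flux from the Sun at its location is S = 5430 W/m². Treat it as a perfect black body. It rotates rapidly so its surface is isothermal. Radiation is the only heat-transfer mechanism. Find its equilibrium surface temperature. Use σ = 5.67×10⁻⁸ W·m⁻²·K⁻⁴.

At equilibrium, absorbed power = emitted power.
Absorbing cross-section = πr² = 7.178×10⁻⁷ m²; emitting surface = 4πr² = 2.871×10⁻⁶ m² (ratio 4).
S·A_cross = εσ·A_surf·T⁴  ⇒  T⁴ = S/(4σ).
T⁴ = 1.00·5430/(4·5.67×10⁻⁸) = 2.394×10¹⁰ K⁴.
T = (2.394×10¹⁰)^(1/4).

T ≈ 393 K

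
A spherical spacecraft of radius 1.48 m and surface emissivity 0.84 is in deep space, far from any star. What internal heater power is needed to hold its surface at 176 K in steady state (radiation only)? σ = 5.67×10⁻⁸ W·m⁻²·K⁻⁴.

P ≈ 1260 W

P = εσ·4πr²·T⁴.
4πr² = 27.53 m²; T⁴ = 9.595×10⁸ K⁴.
P = 0.84·5.67×10⁻⁸·27.53·9.595×10⁸.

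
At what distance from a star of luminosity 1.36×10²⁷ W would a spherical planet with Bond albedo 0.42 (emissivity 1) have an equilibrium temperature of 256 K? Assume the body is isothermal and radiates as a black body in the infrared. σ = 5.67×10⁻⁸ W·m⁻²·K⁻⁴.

d ≈ 2.54×10¹¹ m

For an isothermal black-emitting sphere, (1−a)S·πr² = σ·4πr²·T⁴ ⇒ S = 4σT⁴/(1−a).
S = 4·5.67×10⁻⁸·(256)⁴/0.580 = 1679 W/m².
Flux falls as S = L/(4πd²), so d = √(L/(4πS)) = √(1.36×10²⁷/(4π·1679)).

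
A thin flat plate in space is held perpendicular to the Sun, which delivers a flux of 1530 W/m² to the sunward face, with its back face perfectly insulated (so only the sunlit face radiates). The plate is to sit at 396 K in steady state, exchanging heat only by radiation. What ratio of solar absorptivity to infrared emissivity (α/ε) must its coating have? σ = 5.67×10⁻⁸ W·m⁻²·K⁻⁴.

Balance: αS·A = εσ·1A·T⁴ ⇒ α/ε = σT⁴/S.
α/ε = 5.67×10⁻⁸·(396)⁴/1530 = 5.67×10⁻⁸·2.459×10¹⁰/1530.

α/ε ≈ 0.911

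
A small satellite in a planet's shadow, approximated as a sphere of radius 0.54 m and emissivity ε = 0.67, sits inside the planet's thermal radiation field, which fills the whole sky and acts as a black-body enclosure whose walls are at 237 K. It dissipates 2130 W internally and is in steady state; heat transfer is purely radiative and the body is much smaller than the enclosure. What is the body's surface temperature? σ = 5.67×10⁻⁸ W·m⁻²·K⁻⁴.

For a small grey body in a large enclosure, net radiated power = εσA(T⁴ − T_w⁴).
Steady state: P = εσA(T⁴ − T_w⁴) with A = 4πr² = 3.664 m².
T⁴ = P/(εσA) + T_w⁴ = 2130/(0.67·5.67×10⁻⁸·3.664) + (237)⁴
    = 1.530×10¹⁰ + 3.155×10⁹ = 1.846×10¹⁰ K⁴.

T ≈ 369 K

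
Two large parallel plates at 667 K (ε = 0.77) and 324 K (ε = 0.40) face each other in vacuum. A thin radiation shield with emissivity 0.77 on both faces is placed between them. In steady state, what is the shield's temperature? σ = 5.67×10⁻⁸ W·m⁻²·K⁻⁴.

In steady state the net flux on the hot side equals that on the cold side.
σ(T₁⁴−T_s⁴)/D₁ = σ(T_s⁴−T₂⁴)/D₂, with D₁ = 1/ε₁+1/ε_s−1 = 1.597, D₂ = 1/ε_s+1/ε₂−1 = 2.799.
Solve for T_s⁴: T_s⁴ = (D₂·T₁⁴ + D₁·T₂⁴)/(D₁+D₂) = 1.300×10¹¹ K⁴.

T_s ≈ 600 K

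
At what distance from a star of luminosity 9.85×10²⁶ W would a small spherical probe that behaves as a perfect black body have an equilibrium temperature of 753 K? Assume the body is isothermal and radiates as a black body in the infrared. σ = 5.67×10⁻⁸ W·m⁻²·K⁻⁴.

d ≈ 3.28×10¹⁰ m

For an isothermal black-emitting sphere, (1−a)S·πr² = σ·4πr²·T⁴ ⇒ S = 4σT⁴/(1−a).
S = 4·5.67×10⁻⁸·(753)⁴/1.00 = 72920 W/m².
Flux falls as S = L/(4πd²), so d = √(L/(4πS)) = √(9.85×10²⁶/(4π·72920)).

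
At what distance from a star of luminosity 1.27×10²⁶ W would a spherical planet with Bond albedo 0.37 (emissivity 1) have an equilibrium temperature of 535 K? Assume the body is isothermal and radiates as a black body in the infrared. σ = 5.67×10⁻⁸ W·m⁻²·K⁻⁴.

d ≈ 1.85×10¹⁰ m

For an isothermal black-emitting sphere, (1−a)S·πr² = σ·4πr²·T⁴ ⇒ S = 4σT⁴/(1−a).
S = 4·5.67×10⁻⁸·(535)⁴/0.630 = 29490 W/m².
Flux falls as S = L/(4πd²), so d = √(L/(4πS)) = √(1.27×10²⁶/(4π·29490)).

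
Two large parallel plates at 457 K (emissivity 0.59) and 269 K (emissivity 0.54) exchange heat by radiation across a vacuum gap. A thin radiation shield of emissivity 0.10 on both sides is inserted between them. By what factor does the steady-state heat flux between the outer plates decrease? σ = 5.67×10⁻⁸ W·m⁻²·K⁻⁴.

factor ≈ 8.46

Without shield: q₀ = σΔ(T⁴)/(1/ε₁+1/ε₂−1) with denominator 2.547.
With shield the two gaps are in series; the resistances add: (1/ε₁+1/ε_s−1)+(1/ε_s+1/ε₂−1) = 10.69+10.85 = 21.55.
Heat-flux ratio q₀/q = 21.55/2.547.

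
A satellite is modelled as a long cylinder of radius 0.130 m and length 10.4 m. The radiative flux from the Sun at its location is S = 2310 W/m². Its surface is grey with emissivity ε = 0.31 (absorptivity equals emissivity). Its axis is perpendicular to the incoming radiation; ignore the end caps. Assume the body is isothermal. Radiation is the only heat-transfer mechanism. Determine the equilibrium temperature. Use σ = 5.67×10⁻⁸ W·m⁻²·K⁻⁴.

T ≈ 337 K

At equilibrium, absorbed power = emitted power.
Absorbing cross-section = 2rL = 2.704 m²; emitting surface = 2πrL = 8.495 m² (ratio π).
εS·A_cross = εσ·A_surf·T⁴  ⇒  T⁴ = S/(πσ)   (ε cancels).
T⁴ = 2310/(π·5.67×10⁻⁸) = 1.297×10¹⁰ K⁴.
T = (1.297×10¹⁰)^(1/4).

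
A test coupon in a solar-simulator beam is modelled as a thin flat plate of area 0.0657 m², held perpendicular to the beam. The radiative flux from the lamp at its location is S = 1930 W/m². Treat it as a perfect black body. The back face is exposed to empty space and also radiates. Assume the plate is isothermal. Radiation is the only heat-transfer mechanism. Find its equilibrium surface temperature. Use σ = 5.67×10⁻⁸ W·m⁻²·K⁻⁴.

At equilibrium, absorbed power = emitted power.
Absorbing cross-section = A = 0.06570 m²; emitting surface = 2A = 0.1314 m² (ratio 2).
S·A_cross = εσ·A_surf·T⁴  ⇒  T⁴ = S/(2σ).
T⁴ = 1.00·1930/(2·5.67×10⁻⁸) = 1.702×10¹⁰ K⁴.
T = (1.702×10¹⁰)^(1/4).

T ≈ 361 K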